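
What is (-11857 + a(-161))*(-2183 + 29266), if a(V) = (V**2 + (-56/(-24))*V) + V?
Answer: 1099082306/3 ≈ 3.6636e+8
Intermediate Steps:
a(V) = V**2 + 10*V/3 (a(V) = (V**2 + (-56*(-1/24))*V) + V = (V**2 + 7*V/3) + V = V**2 + 10*V/3)
(-11857 + a(-161))*(-2183 + 29266) = (-11857 + (1/3)*(-161)*(10 + 3*(-161)))*(-2183 + 29266) = (-11857 + (1/3)*(-161)*(10 - 483))*27083 = (-11857 + (1/3)*(-161)*(-473))*27083 = (-11857 + 76153/3)*27083 = (40582/3)*27083 = 1099082306/3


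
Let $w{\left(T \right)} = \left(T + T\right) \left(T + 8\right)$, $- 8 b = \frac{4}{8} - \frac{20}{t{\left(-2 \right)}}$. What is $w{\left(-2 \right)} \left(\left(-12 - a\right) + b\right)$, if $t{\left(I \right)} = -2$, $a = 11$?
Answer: $\frac{1167}{2} \approx 583.5$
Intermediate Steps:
$b = - \frac{21}{16}$ ($b = - \frac{\frac{4}{8} - \frac{20}{-2}}{8} = - \frac{4 \cdot \frac{1}{8} - -10}{8} = - \frac{\frac{1}{2} + 10}{8} = \left(- \frac{1}{8}\right) \frac{21}{2} = - \frac{21}{16} \approx -1.3125$)
$w{\left(T \right)} = 2 T \left(8 + T\right)$
$w{\left(-2 \right)} \left(\left(-12 - a\right) + b\right) = 2 \left(-2\right) \left(8 - 2\right) \left(\left(-12 - 11\right) - \frac{21}{16}\right) = 2 \left(-2\right) 6 \left(\left(-12 - 11\right) - \frac{21}{16}\right) = - 24 \left(-23 - \frac{21}{16}\right) = \left(-24\right) \left(- \frac{389}{16}\right) = \frac{1167}{2}$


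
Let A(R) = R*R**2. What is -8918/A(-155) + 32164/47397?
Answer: 120197401946/176500503375 ≈ 0.68100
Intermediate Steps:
A(R) = R**3
-8918/A(-155) + 32164/47397 = -8918/((-155)**3) + 32164/47397 = -8918/(-3723875) + 32164*(1/47397) = -8918*(-1/3723875) + 32164/47397 = 8918/3723875 + 32164/47397 = 120197401946/176500503375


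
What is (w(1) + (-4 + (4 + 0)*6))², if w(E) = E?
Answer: 441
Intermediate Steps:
(w(1) + (-4 + (4 + 0)*6))² = (1 + (-4 + (4 + 0)*6))² = (1 + (-4 + 4*6))² = (1 + (-4 + 24))² = (1 + 20)² = 21² = 441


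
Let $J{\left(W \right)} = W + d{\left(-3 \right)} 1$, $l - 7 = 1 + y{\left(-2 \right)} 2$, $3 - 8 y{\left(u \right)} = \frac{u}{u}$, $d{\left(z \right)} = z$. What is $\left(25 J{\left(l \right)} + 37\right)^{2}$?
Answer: $\frac{121801}{4} \approx 30450.0$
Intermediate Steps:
$y{\left(u \right)} = \frac{1}{4}$ ($y{\left(u \right)} = \frac{3}{8} - \frac{u \frac{1}{u}}{8} = \frac{3}{8} - \frac{1}{8} = \frac{1}{4}$)
$l = \frac{17}{2}$ ($l = 7 + \left(1 + \frac{1}{4} \cdot 2\right) = 7 + \left(1 + \frac{1}{2}\right) = 7 + \frac{3}{2} = \frac{17}{2} \approx 8.5$)
$J{\left(W \right)} = -3 + W$ ($J{\left(W \right)} = W - 3 = -3 + W$)
$\left(25 J{\left(l \right)} + 37\right)^{2} = \left(25 \left(-3 + \frac{17}{2}\right) + 37\right)^{2} = \left(25 \cdot \frac{11}{2} + 37\right)^{2} = \left(\frac{275}{2} + 37\right)^{2} = \left(\frac{349}{2}\right)^{2} = \frac{121801}{4}$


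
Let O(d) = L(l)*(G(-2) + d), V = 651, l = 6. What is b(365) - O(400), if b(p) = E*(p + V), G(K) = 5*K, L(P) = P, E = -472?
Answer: -481892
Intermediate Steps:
O(d) = -60 + 6*d (O(d) = 6*(5*(-2) + d) = 6*(-10 + d) = -60 + 6*d)
b(p) = -307272 - 472*p (b(p) = -472*(p + 651) = -472*(651 + p) = -307272 - 472*p)
b(365) - O(400) = (-307272 - 472*365) - (-60 + 6*400) = (-307272 - 172280) - (-60 + 2400) = -479552 - 1*2340 = -479552 - 2340 = -481892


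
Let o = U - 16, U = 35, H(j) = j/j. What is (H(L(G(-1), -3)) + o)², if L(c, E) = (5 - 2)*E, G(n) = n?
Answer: 400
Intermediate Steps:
L(c, E) = 3*E
H(j) = 1
o = 19 (o = 35 - 16 = 19)
(H(L(G(-1), -3)) + o)² = (1 + 19)² = 20² = 400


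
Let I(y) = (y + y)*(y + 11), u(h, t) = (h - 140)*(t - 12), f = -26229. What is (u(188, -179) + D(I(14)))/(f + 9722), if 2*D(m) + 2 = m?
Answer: 8819/16507 ≈ 0.53426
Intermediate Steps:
u(h, t) = (-140 + h)*(-12 + t)
I(y) = 2*y*(11 + y) (I(y) = (2*y)*(11 + y) = 2*y*(11 + y))
D(m) = -1 + m/2
(u(188, -179) + D(I(14)))/(f + 9722) = ((1680 - 140*(-179) - 12*188 + 188*(-179)) + (-1 + (2*14*(11 + 14))/2))/(-26229 + 9722) = ((1680 + 25060 - 2256 - 33652) + (-1 + (2*14*25)/2))/(-16507) = (-9168 + (-1 + (1/2)*700))*(-1/16507) = (-9168 + (-1 + 350))*(-1/16507) = (-9168 + 349)*(-1/16507) = -8819*(-1/16507) = 8819/16507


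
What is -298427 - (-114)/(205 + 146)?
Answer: -34915921/117 ≈ -2.9843e+5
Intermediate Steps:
-298427 - (-114)/(205 + 146) = -298427 - (-114)/351 = -298427 - 1*(-38/117) = -298427 + 38/117 = -34915921/117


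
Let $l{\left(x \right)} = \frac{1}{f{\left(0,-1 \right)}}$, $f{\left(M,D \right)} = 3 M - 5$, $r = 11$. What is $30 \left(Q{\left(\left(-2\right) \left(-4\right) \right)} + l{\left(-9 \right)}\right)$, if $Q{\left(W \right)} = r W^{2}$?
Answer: $21114$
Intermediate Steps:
$f{\left(M,D \right)} = -5 + 3 M$
$Q{\left(W \right)} = 11 W^{2}$
$l{\left(x \right)} = - \frac{1}{5}$ ($l{\left(x \right)} = \frac{1}{-5 + 3 \cdot 0} = \frac{1}{-5 + 0} = \frac{1}{-5} = - \frac{1}{5}$)
$30 \left(Q{\left(\left(-2\right) \left(-4\right) \right)} + l{\left(-9 \right)}\right) = 30 \left(11 \left(\left(-2\right) \left(-4\right)\right)^{2} - \frac{1}{5}\right) = 30 \left(11 \cdot 8^{2} - \frac{1}{5}\right) = 30 \left(11 \cdot 64 - \frac{1}{5}\right) = 30 \left(704 - \frac{1}{5}\right) = 30 \cdot \frac{3519}{5} = 21114$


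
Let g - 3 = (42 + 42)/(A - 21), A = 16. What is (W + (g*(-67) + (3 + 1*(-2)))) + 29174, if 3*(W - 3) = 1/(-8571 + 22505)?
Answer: 6291744431/209010 ≈ 30103.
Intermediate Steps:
g = -69/5 (g = 3 + (42 + 42)/(16 - 21) = 3 + 84/(-5) = 3 + 84*(-⅕) = 3 - 84/5 = -69/5 ≈ -13.800)
W = 125407/41802 (W = 3 + 1/(3*(-8571 + 22505)) = 3 + (⅓)/13934 = 3 + (⅓)*(1/13934) = 3 + 1/41802 = 125407/41802 ≈ 3.0000)
(W + (g*(-67) + (3 + 1*(-2)))) + 29174 = (125407/41802 + (-69/5*(-67) + (3 + 1*(-2)))) + 29174 = (125407/41802 + (4623/5 + (3 - 2))) + 29174 = (125407/41802 + (4623/5 + 1)) + 29174 = (125407/41802 + 4628/5) + 29174 = 194086691/209010 + 29174 = 6291744431/209010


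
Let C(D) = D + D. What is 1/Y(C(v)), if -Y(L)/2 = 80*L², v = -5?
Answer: -1/16000 ≈ -6.2500e-5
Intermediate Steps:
C(D) = 2*D
Y(L) = -160*L²
1/Y(C(v)) = 1/(-160*(2*(-5))²) = 1/(-160*(-10)²) = 1/(-160*100) = 1/(-16000) = -1/16000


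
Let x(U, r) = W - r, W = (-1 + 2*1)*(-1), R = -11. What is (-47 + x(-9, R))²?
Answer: 1369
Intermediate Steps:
W = -1 (W = (-1 + 2)*(-1) = 1*(-1) = -1)
x(U, r) = -1 - r
(-47 + x(-9, R))² = (-47 + (-1 - 1*(-11)))² = (-47 + (-1 + 11))² = (-47 + 10)² = (-37)² = 1369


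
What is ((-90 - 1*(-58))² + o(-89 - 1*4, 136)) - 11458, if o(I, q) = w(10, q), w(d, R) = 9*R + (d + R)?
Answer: -9064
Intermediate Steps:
w(d, R) = d + 10*R (w(d, R) = 9*R + (R + d) = d + 10*R)
o(I, q) = 10 + 10*q
((-90 - 1*(-58))² + o(-89 - 1*4, 136)) - 11458 = ((-90 - 1*(-58))² + (10 + 10*136)) - 11458 = ((-90 + 58)² + (10 + 1360)) - 11458 = ((-32)² + 1370) - 11458 = (1024 + 1370) - 11458 = 2394 - 11458 = -9064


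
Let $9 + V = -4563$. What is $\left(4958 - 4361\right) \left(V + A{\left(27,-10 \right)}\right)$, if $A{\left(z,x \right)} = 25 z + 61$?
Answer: $-2290092$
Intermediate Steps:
$V = -4572$ ($V = -9 - 4563 = -4572$)
$A{\left(z,x \right)} = 61 + 25 z$
$\left(4958 - 4361\right) \left(V + A{\left(27,-10 \right)}\right) = \left(4958 - 4361\right) \left(-4572 + \left(61 + 25 \cdot 27\right)\right) = 597 \left(-4572 + \left(61 + 675\right)\right) = 597 \left(-4572 + 736\right) = 597 \left(-3836\right) = -2290092$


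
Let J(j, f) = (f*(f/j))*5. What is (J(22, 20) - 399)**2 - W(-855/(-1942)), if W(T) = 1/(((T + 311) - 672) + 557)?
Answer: 4381500417345/46159927 ≈ 94920.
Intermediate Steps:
J(j, f) = 5*f**2/j (J(j, f) = (f**2/j)*5 = 5*f**2/j)
W(T) = 1/(196 + T) (W(T) = 1/(((311 + T) - 672) + 557) = 1/((-361 + T) + 557) = 1/(196 + T))
(J(22, 20) - 399)**2 - W(-855/(-1942)) = (5*20**2/22 - 399)**2 - 1/(196 - 855/(-1942)) = (5*400*(1/22) - 399)**2 - 1/(196 - 855*(-1/1942)) = (1000/11 - 399)**2 - 1/(196 + 855/1942) = (-3389/11)**2 - 1/381487/1942 = 11485321/121 - 1*1942/381487 = 11485321/121 - 1942/381487 = 4381500417345/46159927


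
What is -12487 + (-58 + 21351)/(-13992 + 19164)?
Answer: -64561471/5172 ≈ -12483.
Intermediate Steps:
-12487 + (-58 + 21351)/(-13992 + 19164) = -12487 + 21293/5172 = -64561471/5172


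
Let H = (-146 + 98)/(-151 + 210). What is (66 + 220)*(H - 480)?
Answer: -8113248/59 ≈ -1.3751e+5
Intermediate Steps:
H = -48/59 ≈ -0.81356
(66 + 220)*(H - 480) = (66 + 220)*(-48/59 - 480) = 286*(-28368/59) = -8113248/59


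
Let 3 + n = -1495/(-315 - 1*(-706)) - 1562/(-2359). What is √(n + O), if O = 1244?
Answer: √1990754707326/40103 ≈ 35.183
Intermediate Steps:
n = -247090/40103 (n = -3 + (-1495/(-315 - 1*(-706)) - 1562/(-2359)) = -3 + (-1495/(-315 + 706) - 1562*(-1/2359)) = -3 + (-1495/391 + 1562/2359) = -3 + (-1495*1/391 + 1562/2359) = -3 + (-65/17 + 1562/2359) = -3 - 126781/40103 = -247090/40103 ≈ -6.1614)
√(n + O) = √(-247090/40103 + 1244) = √(49641042/40103) = √1990754707326/40103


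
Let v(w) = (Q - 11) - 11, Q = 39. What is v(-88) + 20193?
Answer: 20210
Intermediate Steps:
v(w) = 17 (v(w) = (39 - 11) - 11 = 28 - 11 = 17)
v(-88) + 20193 = 17 + 20193 = 20210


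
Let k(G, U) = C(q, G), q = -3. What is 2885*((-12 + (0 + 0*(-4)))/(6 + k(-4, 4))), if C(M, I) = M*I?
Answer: -5770/3 ≈ -1923.3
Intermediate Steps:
C(M, I) = I*M
k(G, U) = -3*G (k(G, U) = G*(-3) = -3*G)
2885*((-12 + (0 + 0*(-4)))/(6 + k(-4, 4))) = 2885*((-12 + (0 + 0*(-4)))/(6 - 3*(-4))) = 2885*((-12 + (0 + 0))/(6 + 12)) = 2885*((-12 + 0)/18) = 2885*(-12*1/18) = 2885*(-⅔) = -5770/3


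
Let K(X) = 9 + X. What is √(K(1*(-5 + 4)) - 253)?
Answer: 7*I*√5 ≈ 15.652*I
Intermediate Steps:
√(K(1*(-5 + 4)) - 253) = √((9 + 1*(-5 + 4)) - 253) = √((9 + 1*(-1)) - 253) = √((9 - 1) - 253) = √(8 - 253) = √(-245) = 7*I*√5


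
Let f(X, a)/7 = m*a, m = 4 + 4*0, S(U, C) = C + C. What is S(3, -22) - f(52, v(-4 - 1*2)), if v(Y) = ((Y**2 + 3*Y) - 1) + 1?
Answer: -548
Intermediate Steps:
S(U, C) = 2*C
m = 4 (m = 4 + 0 = 4)
v(Y) = Y**2 + 3*Y (v(Y) = (-1 + Y**2 + 3*Y) + 1 = Y**2 + 3*Y)
f(X, a) = 28*a (f(X, a) = 7*(4*a) = 28*a)
S(3, -22) - f(52, v(-4 - 1*2)) = 2*(-22) - 28*(-4 - 1*2)*(3 + (-4 - 1*2)) = -44 - 28*(-4 - 2)*(3 + (-4 - 2)) = -44 - 28*(-6*(3 - 6)) = -44 - 28*(-6*(-3)) = -44 - 28*18 = -44 - 1*504 = -44 - 504 = -548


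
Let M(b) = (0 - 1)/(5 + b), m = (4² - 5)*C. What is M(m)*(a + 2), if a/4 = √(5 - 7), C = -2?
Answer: 2/17 + 4*I*√2/17 ≈ 0.11765 + 0.33276*I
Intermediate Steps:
m = -22 (m = (4² - 5)*(-2) = (16 - 5)*(-2) = 11*(-2) = -22)
a = 4*I*√2 (a = 4*√(5 - 7) = 4*√(-2) = 4*(I*√2) = 4*I*√2 ≈ 5.6569*I)
M(b) = -1/(5 + b)
M(m)*(a + 2) = (-1/(5 - 22))*(4*I*√2 + 2) = (-1/(-17))*(2 + 4*I*√2) = (-1*(-1/17))*(2 + 4*I*√2) = (2 + 4*I*√2)/17 = 2/17 + 4*I*√2/17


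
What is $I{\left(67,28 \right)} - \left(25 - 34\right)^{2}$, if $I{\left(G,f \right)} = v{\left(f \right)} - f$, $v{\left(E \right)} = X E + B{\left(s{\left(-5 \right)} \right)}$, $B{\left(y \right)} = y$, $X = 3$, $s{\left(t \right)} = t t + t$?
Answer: $-5$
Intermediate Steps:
$s{\left(t \right)} = t + t^{2}$ ($s{\left(t \right)} = t^{2} + t = t + t^{2}$)
$v{\left(E \right)} = 20 + 3 E$ ($v{\left(E \right)} = 3 E - 5 \left(1 - 5\right) = 3 E - -20 = 3 E + 20 = 20 + 3 E$)
$I{\left(G,f \right)} = 20 + 2 f$ ($I{\left(G,f \right)} = \left(20 + 3 f\right) - f = 20 + 2 f$)
$I{\left(67,28 \right)} - \left(25 - 34\right)^{2} = \left(20 + 2 \cdot 28\right) - \left(25 - 34\right)^{2} = \left(20 + 56\right) - \left(-9\right)^{2} = 76 - 81 = -5$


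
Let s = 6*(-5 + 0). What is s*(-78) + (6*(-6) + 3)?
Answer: 2307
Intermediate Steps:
s = -30 (s = 6*(-5) = -30)
s*(-78) + (6*(-6) + 3) = -30*(-78) + (6*(-6) + 3) = 2340 + (-36 + 3) = 2340 - 33 = 2307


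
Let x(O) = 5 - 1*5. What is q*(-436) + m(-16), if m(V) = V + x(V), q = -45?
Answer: 19604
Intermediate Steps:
x(O) = 0 (x(O) = 5 - 5 = 0)
m(V) = V (m(V) = V + 0 = V)
q*(-436) + m(-16) = -45*(-436) - 16 = 19620 - 16 = 19604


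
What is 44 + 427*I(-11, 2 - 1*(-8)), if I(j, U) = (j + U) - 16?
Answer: -7215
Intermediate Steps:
I(j, U) = -16 + U + j (I(j, U) = (U + j) - 16 = -16 + U + j)
44 + 427*I(-11, 2 - 1*(-8)) = 44 + 427*(-16 + (2 - 1*(-8)) - 11) = 44 + 427*(-16 + (2 + 8) - 11) = 44 + 427*(-16 + 10 - 11) = 44 + 427*(-17) = 44 - 7259 = -7215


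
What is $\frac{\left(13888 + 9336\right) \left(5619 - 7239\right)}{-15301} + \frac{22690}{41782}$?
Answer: $\frac{60473321225}{24588707} \approx 2459.4$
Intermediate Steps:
$\frac{\left(13888 + 9336\right) \left(5619 - 7239\right)}{-15301} + \frac{22690}{41782} = 23224 \left(-1620\right) \left(- \frac{1}{15301}\right) + 22690 \cdot \frac{1}{41782} = \left(-37622880\right) \left(- \frac{1}{15301}\right) + \frac{11345}{20891} = \frac{37622880}{15301} + \frac{11345}{20891} = \frac{60473321225}{24588707}$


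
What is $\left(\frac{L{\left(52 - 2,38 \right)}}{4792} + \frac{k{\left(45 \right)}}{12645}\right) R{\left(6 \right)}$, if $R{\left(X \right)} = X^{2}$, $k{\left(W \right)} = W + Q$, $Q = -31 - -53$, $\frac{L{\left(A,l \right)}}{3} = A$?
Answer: $\frac{1108907}{841595} \approx 1.3176$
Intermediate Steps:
$L{\left(A,l \right)} = 3 A$
$Q = 22$ ($Q = -31 + 53 = 22$)
$k{\left(W \right)} = 22 + W$ ($k{\left(W \right)} = W + 22 = 22 + W$)
$\left(\frac{L{\left(52 - 2,38 \right)}}{4792} + \frac{k{\left(45 \right)}}{12645}\right) R{\left(6 \right)} = \left(\frac{3 \left(52 - 2\right)}{4792} + \frac{22 + 45}{12645}\right) 6^{2} = \left(3 \cdot 50 \cdot \frac{1}{4792} + 67 \cdot \frac{1}{12645}\right) 36 = \left(150 \cdot \frac{1}{4792} + \frac{67}{12645}\right) 36 = \left(\frac{75}{2396} + \frac{67}{12645}\right) 36 = \frac{1108907}{30297420} \cdot 36 = \frac{1108907}{841595}$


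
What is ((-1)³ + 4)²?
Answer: 9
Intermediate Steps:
((-1)³ + 4)² = (-1 + 4)² = 3² = 9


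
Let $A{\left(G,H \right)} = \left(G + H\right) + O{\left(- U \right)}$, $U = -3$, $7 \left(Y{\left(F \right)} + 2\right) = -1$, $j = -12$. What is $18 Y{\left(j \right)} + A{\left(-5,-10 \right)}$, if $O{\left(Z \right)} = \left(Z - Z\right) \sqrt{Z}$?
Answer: $- \frac{375}{7} \approx -53.571$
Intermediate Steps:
$Y{\left(F \right)} = - \frac{15}{7}$ ($Y{\left(F \right)} = -2 + \frac{1}{7} \left(-1\right) = -2 - \frac{1}{7} = - \frac{15}{7}$)
$O{\left(Z \right)} = 0$ ($O{\left(Z \right)} = 0 \sqrt{Z} = 0$)
$A{\left(G,H \right)} = G + H$ ($A{\left(G,H \right)} = \left(G + H\right) + 0 = G + H$)
$18 Y{\left(j \right)} + A{\left(-5,-10 \right)} = 18 \left(- \frac{15}{7}\right) - 15 = - \frac{270}{7} - 15 = - \frac{375}{7}$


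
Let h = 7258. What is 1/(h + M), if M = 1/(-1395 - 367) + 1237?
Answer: 1762/14968189 ≈ 0.00011772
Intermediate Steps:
M = 2179593/1762 (M = 1/(-1762) + 1237 = -1/1762 + 1237 = 2179593/1762 ≈ 1237.0)
1/(h + M) = 1/(7258 + 2179593/1762) = 1/(14968189/1762) = 1762/14968189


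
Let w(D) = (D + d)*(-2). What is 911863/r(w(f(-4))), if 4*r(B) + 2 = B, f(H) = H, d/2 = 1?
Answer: 1823726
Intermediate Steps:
d = 2 (d = 2*1 = 2)
w(D) = -4 - 2*D (w(D) = (D + 2)*(-2) = (2 + D)*(-2) = -4 - 2*D)
r(B) = -1/2 + B/4
911863/r(w(f(-4))) = 911863/(-1/2 + (-4 - 2*(-4))/4) = 911863/(-1/2 + (-4 + 8)/4) = 911863/(-1/2 + (1/4)*4) = 911863/(-1/2 + 1) = 911863/(1/2) = 911863*2 = 1823726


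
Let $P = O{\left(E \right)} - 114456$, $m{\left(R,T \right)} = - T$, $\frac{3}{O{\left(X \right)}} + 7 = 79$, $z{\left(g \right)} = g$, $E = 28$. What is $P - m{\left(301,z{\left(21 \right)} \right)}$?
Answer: $- \frac{2746439}{24} \approx -1.1444 \cdot 10^{5}$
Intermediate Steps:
$O{\left(X \right)} = \frac{1}{24}$ ($O{\left(X \right)} = \frac{3}{-7 + 79} = \frac{3}{72} = 3 \cdot \frac{1}{72} = \frac{1}{24}$)
$P = - \frac{2746943}{24}$ ($P = \frac{1}{24} - 114456 = - \frac{2746943}{24} \approx -1.1446 \cdot 10^{5}$)
$P - m{\left(301,z{\left(21 \right)} \right)} = - \frac{2746943}{24} - \left(-1\right) 21 = - \frac{2746943}{24} - -21 = - \frac{2746943}{24} + 21 = - \frac{2746439}{24}$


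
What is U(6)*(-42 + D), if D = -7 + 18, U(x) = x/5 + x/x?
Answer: -341/5 ≈ -68.200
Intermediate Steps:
U(x) = 1 + x/5 (U(x) = x*(⅕) + 1 = x/5 + 1 = 1 + x/5)
D = 11
U(6)*(-42 + D) = (1 + (⅕)*6)*(-42 + 11) = (1 + 6/5)*(-31) = (11/5)*(-31) = -341/5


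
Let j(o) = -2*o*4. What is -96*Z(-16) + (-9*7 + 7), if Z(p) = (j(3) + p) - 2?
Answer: 3976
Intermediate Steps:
j(o) = -8*o
Z(p) = -26 + p (Z(p) = (-8*3 + p) - 2 = (-24 + p) - 2 = -26 + p)
-96*Z(-16) + (-9*7 + 7) = -96*(-26 - 16) + (-9*7 + 7) = -96*(-42) + (-63 + 7) = 4032 - 56 = 3976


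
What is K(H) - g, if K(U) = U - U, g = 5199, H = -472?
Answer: -5199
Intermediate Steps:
K(U) = 0
K(H) - g = 0 - 1*5199 = 0 - 5199 = -5199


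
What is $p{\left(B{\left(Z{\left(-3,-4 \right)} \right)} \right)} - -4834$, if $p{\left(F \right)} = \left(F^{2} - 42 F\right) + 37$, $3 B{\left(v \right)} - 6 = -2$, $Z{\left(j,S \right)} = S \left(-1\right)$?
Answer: $\frac{43351}{9} \approx 4816.8$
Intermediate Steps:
$Z{\left(j,S \right)} = - S$
$B{\left(v \right)} = \frac{4}{3}$ ($B{\left(v \right)} = 2 + \frac{1}{3} \left(-2\right) = 2 - \frac{2}{3} = \frac{4}{3}$)
$p{\left(F \right)} = 37 + F^{2} - 42 F$
$p{\left(B{\left(Z{\left(-3,-4 \right)} \right)} \right)} - -4834 = \left(37 + \left(\frac{4}{3}\right)^{2} - 56\right) - -4834 = \left(37 + \frac{16}{9} - 56\right) + 4834 = - \frac{155}{9} + 4834 = \frac{43351}{9}$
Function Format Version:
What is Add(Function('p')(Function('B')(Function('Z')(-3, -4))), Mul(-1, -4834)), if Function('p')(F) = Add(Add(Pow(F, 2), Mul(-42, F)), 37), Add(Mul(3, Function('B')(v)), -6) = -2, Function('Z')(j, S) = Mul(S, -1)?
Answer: Rational(43351, 9) ≈ 4816.8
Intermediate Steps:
Function('Z')(j, S) = Mul(-1, S)
Function('B')(v) = Rational(4, 3) (Function('B')(v) = Add(2, Mul(Rational(1, 3), -2)) = Add(2, Rational(-2, 3)) = Rational(4, 3))
Function('p')(F) = Add(37, Pow(F, 2), Mul(-42, F))
Add(Function('p')(Function('B')(Function('Z')(-3, -4))), Mul(-1, -4834)) = Add(Add(37, Pow(Rational(4, 3), 2), Mul(-42, Rational(4, 3))), Mul(-1, -4834)) = Add(Add(37, Rational(16, 9), -56), 4834) = Add(Rational(-155, 9), 4834) = Rational(43351, 9)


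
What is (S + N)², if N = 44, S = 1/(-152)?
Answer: 44715969/23104 ≈ 1935.4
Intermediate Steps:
S = -1/152 ≈ -0.0065789
(S + N)² = (-1/152 + 44)² = (6687/152)² = 44715969/23104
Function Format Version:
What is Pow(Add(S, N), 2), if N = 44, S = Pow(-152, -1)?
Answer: Rational(44715969, 23104) ≈ 1935.4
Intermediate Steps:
S = Rational(-1, 152) ≈ -0.0065789
Pow(Add(S, N), 2) = Pow(Add(Rational(-1, 152), 44), 2) = Pow(Rational(6687, 152), 2) = Rational(44715969, 23104)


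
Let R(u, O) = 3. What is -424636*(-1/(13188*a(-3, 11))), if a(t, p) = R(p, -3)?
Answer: 106159/9891 ≈ 10.733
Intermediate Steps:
a(t, p) = 3
-424636*(-1/(13188*a(-3, 11))) = -424636/((3*(-84))*157) = -424636/((-252*157)) = -424636/(-39564) = -424636*(-1/39564) = 106159/9891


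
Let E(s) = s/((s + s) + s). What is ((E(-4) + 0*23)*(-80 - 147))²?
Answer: 51529/9 ≈ 5725.4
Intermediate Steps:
E(s) = ⅓ (E(s) = s/(2*s + s) = s/((3*s)) = s*(1/(3*s)) = ⅓)
((E(-4) + 0*23)*(-80 - 147))² = ((⅓ + 0*23)*(-80 - 147))² = ((⅓ + 0)*(-227))² = ((⅓)*(-227))² = (-227/3)² = 51529/9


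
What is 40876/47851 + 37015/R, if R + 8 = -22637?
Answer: -169113549/216717179 ≈ -0.78034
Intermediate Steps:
R = -22645 (R = -8 - 22637 = -22645)
40876/47851 + 37015/R = 40876/47851 + 37015/(-22645) = 40876*(1/47851) + 37015*(-1/22645) = 40876/47851 - 7403/4529 = -169113549/216717179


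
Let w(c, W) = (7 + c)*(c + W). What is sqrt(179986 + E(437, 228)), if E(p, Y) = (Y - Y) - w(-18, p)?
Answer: sqrt(184595) ≈ 429.65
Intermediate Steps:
w(c, W) = (7 + c)*(W + c)
E(p, Y) = -198 + 11*p (E(p, Y) = (Y - Y) - ((-18)**2 + 7*p + 7*(-18) + p*(-18)) = 0 - (324 + 7*p - 126 - 18*p) = 0 - (198 - 11*p) = 0 + (-198 + 11*p) = -198 + 11*p)
sqrt(179986 + E(437, 228)) = sqrt(179986 + (-198 + 11*437)) = sqrt(179986 + (-198 + 4807)) = sqrt(179986 + 4609) = sqrt(184595)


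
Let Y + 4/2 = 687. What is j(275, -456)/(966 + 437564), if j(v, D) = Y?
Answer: 137/87706 ≈ 0.0015620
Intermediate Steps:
Y = 685 (Y = -2 + 687 = 685)
j(v, D) = 685
j(275, -456)/(966 + 437564) = 685/(966 + 437564) = 685/438530 = 685*(1/438530) = 137/87706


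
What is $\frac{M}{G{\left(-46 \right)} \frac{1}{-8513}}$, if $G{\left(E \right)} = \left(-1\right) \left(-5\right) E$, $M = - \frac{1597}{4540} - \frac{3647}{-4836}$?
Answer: $\frac{4700393359}{315609450} \approx 14.893$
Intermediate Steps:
$M = \frac{552143}{1372215}$ ($M = \left(-1597\right) \frac{1}{4540} - - \frac{3647}{4836} = - \frac{1597}{4540} + \frac{3647}{4836} = \frac{552143}{1372215} \approx 0.40237$)
$G{\left(E \right)} = 5 E$
$\frac{M}{G{\left(-46 \right)} \frac{1}{-8513}} = \frac{552143}{1372215 \frac{5 \left(-46\right)}{-8513}} = \frac{552143}{1372215 \left(\left(-230\right) \left(- \frac{1}{8513}\right)\right)} = \frac{552143}{1372215 \cdot \frac{230}{8513}} = \frac{552143}{1372215} \cdot \frac{8513}{230} = \frac{4700393359}{315609450}$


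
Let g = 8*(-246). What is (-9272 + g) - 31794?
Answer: -43034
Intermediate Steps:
g = -1968
(-9272 + g) - 31794 = (-9272 - 1968) - 31794 = -11240 - 31794 = -43034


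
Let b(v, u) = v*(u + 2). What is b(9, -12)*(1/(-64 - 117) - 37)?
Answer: 602820/181 ≈ 3330.5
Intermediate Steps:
b(v, u) = v*(2 + u)
b(9, -12)*(1/(-64 - 117) - 37) = (9*(2 - 12))*(1/(-64 - 117) - 37) = (9*(-10))*(1/(-181) - 37) = -90*(-1/181 - 37) = -90*(-6698/181) = 602820/181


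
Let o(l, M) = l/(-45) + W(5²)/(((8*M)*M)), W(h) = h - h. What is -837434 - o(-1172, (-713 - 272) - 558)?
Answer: -37685702/45 ≈ -8.3746e+5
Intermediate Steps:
W(h) = 0
o(l, M) = -l/45 (o(l, M) = l/(-45) + 0/(((8*M)*M)) = l*(-1/45) + 0/((8*M²)) = -l/45 + 0*(1/(8*M²)) = -l/45 + 0 = -l/45)
-837434 - o(-1172, (-713 - 272) - 558) = -837434 - (-1)*(-1172)/45 = -837434 - 1*1172/45 = -837434 - 1172/45 = -37685702/45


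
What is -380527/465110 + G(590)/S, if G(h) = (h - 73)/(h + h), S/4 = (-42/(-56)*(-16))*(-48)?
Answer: -103430590357/126450385920 ≈ -0.81795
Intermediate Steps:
S = 2304 (S = 4*((-42/(-56)*(-16))*(-48)) = 4*((-42*(-1/56)*(-16))*(-48)) = 4*(((¾)*(-16))*(-48)) = 4*(-12*(-48)) = 4*576 = 2304)
G(h) = (-73 + h)/(2*h) (G(h) = (-73 + h)/((2*h)) = (-73 + h)*(1/(2*h)) = (-73 + h)/(2*h))
-380527/465110 + G(590)/S = -380527/465110 + ((½)*(-73 + 590)/590)/2304 = -380527*1/465110 + ((½)*(1/590)*517)*(1/2304) = -380527/465110 + (517/1180)*(1/2304) = -380527/465110 + 517/2718720 = -103430590357/126450385920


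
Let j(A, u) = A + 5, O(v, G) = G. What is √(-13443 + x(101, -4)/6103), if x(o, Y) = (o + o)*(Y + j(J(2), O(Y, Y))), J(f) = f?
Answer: 7*I*√10218417681/6103 ≈ 115.94*I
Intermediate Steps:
j(A, u) = 5 + A
x(o, Y) = 2*o*(7 + Y) (x(o, Y) = (o + o)*(Y + (5 + 2)) = (2*o)*(Y + 7) = (2*o)*(7 + Y) = 2*o*(7 + Y))
√(-13443 + x(101, -4)/6103) = √(-13443 + (2*101*(7 - 4))/6103) = √(-13443 + (2*101*3)*(1/6103)) = √(-13443 + 606*(1/6103)) = √(-13443 + 606/6103) = √(-82042023/6103) = 7*I*√10218417681/6103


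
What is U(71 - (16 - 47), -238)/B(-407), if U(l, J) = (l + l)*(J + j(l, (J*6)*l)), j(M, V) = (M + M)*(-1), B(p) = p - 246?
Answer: 90168/653 ≈ 138.08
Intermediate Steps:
B(p) = -246 + p
j(M, V) = -2*M (j(M, V) = (2*M)*(-1) = -2*M)
U(l, J) = 2*l*(J - 2*l) (U(l, J) = (l + l)*(J - 2*l) = (2*l)*(J - 2*l) = 2*l*(J - 2*l))
U(71 - (16 - 47), -238)/B(-407) = (2*(71 - (16 - 47))*(-238 - 2*(71 - (16 - 47))))/(-246 - 407) = (2*(71 - 1*(-31))*(-238 - 2*(71 - 1*(-31))))/(-653) = (2*(71 + 31)*(-238 - 2*(71 + 31)))*(-1/653) = (2*102*(-238 - 2*102))*(-1/653) = (2*102*(-238 - 204))*(-1/653) = (2*102*(-442))*(-1/653) = -90168*(-1/653) = 90168/653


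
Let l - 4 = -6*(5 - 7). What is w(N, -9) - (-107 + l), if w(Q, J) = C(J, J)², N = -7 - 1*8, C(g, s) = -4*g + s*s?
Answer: 13780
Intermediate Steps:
C(g, s) = s² - 4*g (C(g, s) = -4*g + s² = s² - 4*g)
l = 16 (l = 4 - 6*(5 - 7) = 4 - 6*(-2) = 4 + 12 = 16)
N = -15 (N = -7 - 8 = -15)
w(Q, J) = (J² - 4*J)²
w(N, -9) - (-107 + l) = (-9)²*(-4 - 9)² - (-107 + 16) = 81*(-13)² - 1*(-91) = 81*169 + 91 = 13689 + 91 = 13780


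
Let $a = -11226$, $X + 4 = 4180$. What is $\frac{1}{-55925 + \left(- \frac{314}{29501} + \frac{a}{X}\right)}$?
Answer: $- \frac{20532696}{1148346438715} \approx -1.788 \cdot 10^{-5}$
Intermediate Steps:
$X = 4176$ ($X = -4 + 4180 = 4176$)
$\frac{1}{-55925 + \left(- \frac{314}{29501} + \frac{a}{X}\right)} = \frac{1}{-55925 - \left(\frac{314}{29501} + \frac{1871}{696}\right)} = \frac{1}{-55925 - \frac{55414915}{20532696}} = \frac{1}{- \frac{1148346438715}{20532696}} = - \frac{20532696}{1148346438715}$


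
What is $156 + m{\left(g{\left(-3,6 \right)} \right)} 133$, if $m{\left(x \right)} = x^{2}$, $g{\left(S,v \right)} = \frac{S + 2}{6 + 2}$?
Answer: $\frac{10117}{64} \approx 158.08$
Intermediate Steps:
$g{\left(S,v \right)} = \frac{1}{4} + \frac{S}{8}$ ($g{\left(S,v \right)} = \frac{2 + S}{8} = \left(2 + S\right) \frac{1}{8} = \frac{1}{4} + \frac{S}{8}$)
$156 + m{\left(g{\left(-3,6 \right)} \right)} 133 = 156 + \left(\frac{1}{4} + \frac{1}{8} \left(-3\right)\right)^{2} \cdot 133 = 156 + \left(\frac{1}{4} - \frac{3}{8}\right)^{2} \cdot 133 = 156 + \left(- \frac{1}{8}\right)^{2} \cdot 133 = 156 + \frac{1}{64} \cdot 133 = 156 + \frac{133}{64} = \frac{10117}{64}$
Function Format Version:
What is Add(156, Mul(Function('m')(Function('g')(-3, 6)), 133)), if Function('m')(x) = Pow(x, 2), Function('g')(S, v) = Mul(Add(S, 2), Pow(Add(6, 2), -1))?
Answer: Rational(10117, 64) ≈ 158.08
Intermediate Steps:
Function('g')(S, v) = Add(Rational(1, 4), Mul(Rational(1, 8), S)) (Function('g')(S, v) = Mul(Add(2, S), Pow(8, -1)) = Mul(Add(2, S), Rational(1, 8)) = Add(Rational(1, 4), Mul(Rational(1, 8), S)))
Add(156, Mul(Function('m')(Function('g')(-3, 6)), 133)) = Add(156, Mul(Pow(Add(Rational(1, 4), Mul(Rational(1, 8), -3)), 2), 133)) = Add(156, Mul(Pow(Add(Rational(1, 4), Rational(-3, 8)), 2), 133)) = Add(156, Mul(Pow(Rational(-1, 8), 2), 133)) = Add(156, Mul(Rational(1, 64), 133)) = Add(156, Rational(133, 64)) = Rational(10117, 64)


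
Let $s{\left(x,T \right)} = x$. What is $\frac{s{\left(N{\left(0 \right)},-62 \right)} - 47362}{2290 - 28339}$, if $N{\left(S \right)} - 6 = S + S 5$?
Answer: $\frac{47356}{26049} \approx 1.818$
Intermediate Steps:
$N{\left(S \right)} = 6 + 6 S$ ($N{\left(S \right)} = 6 + \left(S + S 5\right) = 6 + \left(S + 5 S\right) = 6 + 6 S$)
$\frac{s{\left(N{\left(0 \right)},-62 \right)} - 47362}{2290 - 28339} = \frac{\left(6 + 6 \cdot 0\right) - 47362}{2290 - 28339} = \frac{\left(6 + 0\right) - 47362}{-26049} = \left(6 - 47362\right) \left(- \frac{1}{26049}\right) = \left(-47356\right) \left(- \frac{1}{26049}\right) = \frac{47356}{26049}$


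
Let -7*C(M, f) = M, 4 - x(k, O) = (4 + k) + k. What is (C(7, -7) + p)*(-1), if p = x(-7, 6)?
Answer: -13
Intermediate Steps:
x(k, O) = -2*k (x(k, O) = 4 - ((4 + k) + k) = 4 - (4 + 2*k) = 4 + (-4 - 2*k) = -2*k)
C(M, f) = -M/7
p = 14 (p = -2*(-7) = 14)
(C(7, -7) + p)*(-1) = (-1/7*7 + 14)*(-1) = (-1 + 14)*(-1) = 13*(-1) = -13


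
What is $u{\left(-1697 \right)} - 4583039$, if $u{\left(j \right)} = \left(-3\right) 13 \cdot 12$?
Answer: $-4583507$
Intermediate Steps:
$u{\left(j \right)} = -468$ ($u{\left(j \right)} = \left(-39\right) 12 = -468$)
$u{\left(-1697 \right)} - 4583039 = -468 - 4583039 = -4583507$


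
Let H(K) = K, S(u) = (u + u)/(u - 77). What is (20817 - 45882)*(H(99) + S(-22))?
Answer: -2492575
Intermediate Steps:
S(u) = 2*u/(-77 + u) (S(u) = (2*u)/(-77 + u) = 2*u/(-77 + u))
(20817 - 45882)*(H(99) + S(-22)) = (20817 - 45882)*(99 + 2*(-22)/(-77 - 22)) = -25065*(99 + 2*(-22)/(-99)) = -25065*(99 + 2*(-22)*(-1/99)) = -25065*(99 + 4/9) = -25065*895/9 = -2492575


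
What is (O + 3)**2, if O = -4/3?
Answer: 25/9 ≈ 2.7778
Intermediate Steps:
O = -4/3 (O = -4*1/3 = -4/3 ≈ -1.3333)
(O + 3)**2 = (-4/3 + 3)**2 = (5/3)**2 = 25/9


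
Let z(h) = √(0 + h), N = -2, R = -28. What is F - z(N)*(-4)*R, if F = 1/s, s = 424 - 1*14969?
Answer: -1/14545 - 112*I*√2 ≈ -6.8752e-5 - 158.39*I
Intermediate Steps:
z(h) = √h
s = -14545 (s = 424 - 14969 = -14545)
F = -1/14545 (F = 1/(-14545) = -1/14545 ≈ -6.8752e-5)
F - z(N)*(-4)*R = -1/14545 - √(-2)*(-4)*(-28) = -1/14545 - (I*√2)*(-4)*(-28) = -1/14545 - (-4*I*√2)*(-28) = -1/14545 - 112*I*√2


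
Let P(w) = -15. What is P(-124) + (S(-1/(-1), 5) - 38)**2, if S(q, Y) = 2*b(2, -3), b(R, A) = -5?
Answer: 2289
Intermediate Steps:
S(q, Y) = -10 (S(q, Y) = 2*(-5) = -10)
P(-124) + (S(-1/(-1), 5) - 38)**2 = -15 + (-10 - 38)**2 = -15 + (-48)**2 = -15 + 2304 = 2289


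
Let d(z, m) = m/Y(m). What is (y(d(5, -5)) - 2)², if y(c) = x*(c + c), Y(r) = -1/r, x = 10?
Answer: 252004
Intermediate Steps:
d(z, m) = -m² (d(z, m) = m/((-1/m)) = m*(-m) = -m²)
y(c) = 20*c (y(c) = 10*(c + c) = 10*(2*c) = 20*c)
(y(d(5, -5)) - 2)² = (20*(-1*(-5)²) - 2)² = (20*(-1*25) - 2)² = (20*(-25) - 2)² = (-500 - 2)² = (-502)² = 252004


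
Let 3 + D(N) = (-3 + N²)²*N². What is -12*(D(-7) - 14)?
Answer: -1244004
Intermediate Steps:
D(N) = -3 + N²*(-3 + N²)² (D(N) = -3 + (-3 + N²)²*N² = -3 + N²*(-3 + N²)²)
-12*(D(-7) - 14) = -12*((-3 + (-7)²*(-3 + (-7)²)²) - 14) = -12*((-3 + 49*(-3 + 49)²) - 14) = -12*((-3 + 49*46²) - 14) = -12*((-3 + 49*2116) - 14) = -12*((-3 + 103684) - 14) = -12*(103681 - 14) = -12*103667 = -1244004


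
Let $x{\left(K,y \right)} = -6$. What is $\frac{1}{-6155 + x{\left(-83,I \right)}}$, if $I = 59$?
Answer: $- \frac{1}{6161} \approx -0.00016231$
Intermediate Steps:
$\frac{1}{-6155 + x{\left(-83,I \right)}} = \frac{1}{-6155 - 6} = \frac{1}{-6161} = - \frac{1}{6161}$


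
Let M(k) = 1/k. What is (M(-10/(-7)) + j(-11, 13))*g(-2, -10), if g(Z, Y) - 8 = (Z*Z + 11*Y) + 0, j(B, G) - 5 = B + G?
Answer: -3773/5 ≈ -754.60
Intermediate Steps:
j(B, G) = 5 + B + G (j(B, G) = 5 + (B + G) = 5 + B + G)
g(Z, Y) = 8 + Z**2 + 11*Y (g(Z, Y) = 8 + ((Z*Z + 11*Y) + 0) = 8 + ((Z**2 + 11*Y) + 0) = 8 + (Z**2 + 11*Y) = 8 + Z**2 + 11*Y)
(M(-10/(-7)) + j(-11, 13))*g(-2, -10) = (1/(-10/(-7)) + (5 - 11 + 13))*(8 + (-2)**2 + 11*(-10)) = (1/(-10*(-1/7)) + 7)*(8 + 4 - 110) = (1/(10/7) + 7)*(-98) = (7/10 + 7)*(-98) = (77/10)*(-98) = -3773/5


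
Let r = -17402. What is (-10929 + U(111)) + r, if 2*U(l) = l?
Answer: -56551/2 ≈ -28276.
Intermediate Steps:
U(l) = l/2
(-10929 + U(111)) + r = (-10929 + (1/2)*111) - 17402 = (-10929 + 111/2) - 17402 = -21747/2 - 17402 = -56551/2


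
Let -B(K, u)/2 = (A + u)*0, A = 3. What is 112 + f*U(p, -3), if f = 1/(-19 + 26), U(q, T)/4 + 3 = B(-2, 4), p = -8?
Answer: 772/7 ≈ 110.29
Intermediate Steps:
B(K, u) = 0 (B(K, u) = -2*(3 + u)*0 = -2*0 = 0)
U(q, T) = -12 (U(q, T) = -12 + 4*0 = -12 + 0 = -12)
f = ⅐ (f = 1/7 = ⅐ ≈ 0.14286)
112 + f*U(p, -3) = 112 + (⅐)*(-12) = 112 - 12/7 = 772/7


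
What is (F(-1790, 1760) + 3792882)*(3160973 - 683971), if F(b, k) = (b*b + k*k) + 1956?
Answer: 25009144819076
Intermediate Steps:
F(b, k) = 1956 + b² + k² (F(b, k) = (b² + k²) + 1956 = 1956 + b² + k²)
(F(-1790, 1760) + 3792882)*(3160973 - 683971) = ((1956 + (-1790)² + 1760²) + 3792882)*(3160973 - 683971) = ((1956 + 3204100 + 3097600) + 3792882)*2477002 = (6303656 + 3792882)*2477002 = 10096538*2477002 = 25009144819076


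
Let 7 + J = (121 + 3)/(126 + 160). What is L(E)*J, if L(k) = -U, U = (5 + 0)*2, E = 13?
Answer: 9390/143 ≈ 65.664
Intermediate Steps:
J = -939/143 (J = -7 + (121 + 3)/(126 + 160) = -7 + 124/286 = -7 + 124*(1/286) = -7 + 62/143 = -939/143 ≈ -6.5664)
U = 10 (U = 5*2 = 10)
L(k) = -10 (L(k) = -1*10 = -10)
L(E)*J = -10*(-939/143) = 9390/143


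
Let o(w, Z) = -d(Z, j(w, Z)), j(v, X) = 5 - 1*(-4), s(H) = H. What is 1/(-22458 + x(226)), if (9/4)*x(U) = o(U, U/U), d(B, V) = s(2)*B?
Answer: -9/202130 ≈ -4.4526e-5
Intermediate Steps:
j(v, X) = 9 (j(v, X) = 5 + 4 = 9)
d(B, V) = 2*B
o(w, Z) = -2*Z
x(U) = -8/9 (x(U) = 4*(-2*U/U)/9 = 4*(-2*1)/9 = (4/9)*(-2) = -8/9)
1/(-22458 + x(226)) = 1/(-22458 - 8/9) = 1/(-202130/9) = -9/202130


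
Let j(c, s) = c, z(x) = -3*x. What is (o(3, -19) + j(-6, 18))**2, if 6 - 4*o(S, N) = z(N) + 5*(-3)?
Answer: 225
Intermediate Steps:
o(S, N) = 21/4 + 3*N/4 (o(S, N) = 3/2 - (-3*N + 5*(-3))/4 = 3/2 - (-3*N - 15)/4 = 3/2 - (-15 - 3*N)/4 = 3/2 + (15/4 + 3*N/4) = 21/4 + 3*N/4)
(o(3, -19) + j(-6, 18))**2 = ((21/4 + (3/4)*(-19)) - 6)**2 = ((21/4 - 57/4) - 6)**2 = (-9 - 6)**2 = (-15)**2 = 225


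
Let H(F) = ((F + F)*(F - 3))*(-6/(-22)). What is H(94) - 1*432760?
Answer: -4709036/11 ≈ -4.2809e+5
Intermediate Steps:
H(F) = 6*F*(-3 + F)/11 (H(F) = ((2*F)*(-3 + F))*(-6*(-1/22)) = (2*F*(-3 + F))*(3/11) = 6*F*(-3 + F)/11)
H(94) - 1*432760 = (6/11)*94*(-3 + 94) - 1*432760 = (6/11)*94*91 - 432760 = 51324/11 - 432760 = -4709036/11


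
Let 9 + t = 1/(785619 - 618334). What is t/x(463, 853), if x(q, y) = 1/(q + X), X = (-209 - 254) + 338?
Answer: -508880632/167285 ≈ -3042.0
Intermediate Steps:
X = -125 (X = -463 + 338 = -125)
x(q, y) = 1/(-125 + q) (x(q, y) = 1/(q - 125) = 1/(-125 + q))
t = -1505564/167285 (t = -9 + 1/(785619 - 618334) = -9 + 1/167285 = -1505564/167285 ≈ -9.0000)
t/x(463, 853) = -1505564/(167285*(1/(-125 + 463))) = -1505564/(167285*(1/338)) = -1505564/(167285*1/338) = -1505564/167285*338 = -508880632/167285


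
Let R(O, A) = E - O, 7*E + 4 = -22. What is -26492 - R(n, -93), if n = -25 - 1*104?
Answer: -186321/7 ≈ -26617.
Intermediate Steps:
E = -26/7 (E = -4/7 + (⅐)*(-22) = -4/7 - 22/7 = -26/7 ≈ -3.7143)
n = -129 (n = -25 - 104 = -129)
R(O, A) = -26/7 - O
-26492 - R(n, -93) = -26492 - (-26/7 - 1*(-129)) = -26492 - (-26/7 + 129) = -26492 - 1*877/7 = -26492 - 877/7 = -186321/7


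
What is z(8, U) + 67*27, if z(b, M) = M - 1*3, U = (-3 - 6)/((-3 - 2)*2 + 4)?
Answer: 3615/2 ≈ 1807.5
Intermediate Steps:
U = 3/2 (U = -9/(-5*2 + 4) = -9/(-10 + 4) = -9/(-6) = -9*(-⅙) = 3/2 ≈ 1.5000)
z(b, M) = -3 + M (z(b, M) = M - 3 = -3 + M)
z(8, U) + 67*27 = (-3 + 3/2) + 67*27 = -3/2 + 1809 = 3615/2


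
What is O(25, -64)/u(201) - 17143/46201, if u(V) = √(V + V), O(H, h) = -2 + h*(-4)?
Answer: -17143/46201 + 127*√402/201 ≈ 12.297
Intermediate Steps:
O(H, h) = -2 - 4*h
u(V) = √2*√V (u(V) = √(2*V) = √2*√V)
O(25, -64)/u(201) - 17143/46201 = (-2 - 4*(-64))/((√2*√201)) - 17143/46201 = (-2 + 256)/(√402) - 17143*1/46201 = 254*(√402/402) - 17143/46201 = 127*√402/201 - 17143/46201 = -17143/46201 + 127*√402/201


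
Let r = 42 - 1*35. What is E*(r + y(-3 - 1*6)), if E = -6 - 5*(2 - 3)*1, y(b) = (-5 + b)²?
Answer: -203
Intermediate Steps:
E = -1 (E = -6 - 5*(-1)*1 = -6 + 5*1 = -6 + 5 = -1)
r = 7 (r = 42 - 35 = 7)
E*(r + y(-3 - 1*6)) = -(7 + (-5 + (-3 - 1*6))²) = -(7 + (-5 + (-3 - 6))²) = -(7 + (-5 - 9)²) = -(7 + (-14)²) = -(7 + 196) = -1*203 = -203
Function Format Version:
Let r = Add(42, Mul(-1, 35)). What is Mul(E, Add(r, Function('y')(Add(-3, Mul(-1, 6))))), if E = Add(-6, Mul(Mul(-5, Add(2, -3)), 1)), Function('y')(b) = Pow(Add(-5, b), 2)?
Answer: -203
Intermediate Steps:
E = -1 (E = Add(-6, Mul(Mul(-5, -1), 1)) = Add(-6, Mul(5, 1)) = Add(-6, 5) = -1)
r = 7 (r = Add(42, -35) = 7)
Mul(E, Add(r, Function('y')(Add(-3, Mul(-1, 6))))) = Mul(-1, Add(7, Pow(Add(-5, Add(-3, Mul(-1, 6))), 2))) = Mul(-1, Add(7, Pow(Add(-5, Add(-3, -6)), 2))) = Mul(-1, Add(7, Pow(Add(-5, -9), 2))) = Mul(-1, Add(7, Pow(-14, 2))) = Mul(-1, Add(7, 196)) = Mul(-1, 203) = -203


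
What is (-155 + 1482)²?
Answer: 1760929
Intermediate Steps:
(-155 + 1482)² = 1327² = 1760929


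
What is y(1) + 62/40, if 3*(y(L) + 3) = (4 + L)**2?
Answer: 413/60 ≈ 6.8833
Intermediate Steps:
y(L) = -3 + (4 + L)**2/3
y(1) + 62/40 = (-3 + (4 + 1)**2/3) + 62/40 = (-3 + (1/3)*5**2) + 62*(1/40) = (-3 + (1/3)*25) + 31/20 = (-3 + 25/3) + 31/20 = 16/3 + 31/20 = 413/60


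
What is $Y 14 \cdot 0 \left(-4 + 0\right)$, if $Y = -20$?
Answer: $0$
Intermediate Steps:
$Y 14 \cdot 0 \left(-4 + 0\right) = \left(-20\right) 14 \cdot 0 \left(-4 + 0\right) = - 280 \cdot 0 \left(-4\right) = \left(-280\right) 0 = 0$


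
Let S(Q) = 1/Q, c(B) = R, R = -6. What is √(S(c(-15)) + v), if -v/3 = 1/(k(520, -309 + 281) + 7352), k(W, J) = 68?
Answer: I*√20696235/11130 ≈ 0.40874*I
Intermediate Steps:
v = -3/7420 (v = -3/(68 + 7352) = -3/7420 ≈ -0.00040431)
c(B) = -6
√(S(c(-15)) + v) = √(1/(-6) - 3/7420) = √(-⅙ - 3/7420) = √(-3719/22260) = I*√20696235/11130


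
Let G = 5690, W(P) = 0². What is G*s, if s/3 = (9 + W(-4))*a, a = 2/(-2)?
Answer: -153630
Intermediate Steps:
W(P) = 0
a = -1 (a = 2*(-½) = -1)
s = -27 (s = 3*((9 + 0)*(-1)) = 3*(9*(-1)) = 3*(-9) = -27)
G*s = 5690*(-27) = -153630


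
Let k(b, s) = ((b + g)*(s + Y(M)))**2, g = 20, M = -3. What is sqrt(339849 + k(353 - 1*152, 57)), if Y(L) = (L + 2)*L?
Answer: 3*sqrt(19574161) ≈ 13273.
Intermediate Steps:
Y(L) = L*(2 + L) (Y(L) = (2 + L)*L = L*(2 + L))
k(b, s) = (3 + s)**2*(20 + b)**2 (k(b, s) = ((b + 20)*(s - 3*(2 - 3)))**2 = ((20 + b)*(s - 3*(-1)))**2 = ((20 + b)*(s + 3))**2 = ((20 + b)*(3 + s))**2 = ((3 + s)*(20 + b))**2 = (3 + s)**2*(20 + b)**2)
sqrt(339849 + k(353 - 1*152, 57)) = sqrt(339849 + (3 + 57)**2*(20 + (353 - 1*152))**2) = sqrt(339849 + 60**2*(20 + (353 - 152))**2) = sqrt(339849 + 3600*(20 + 201)**2) = sqrt(339849 + 3600*221**2) = sqrt(339849 + 3600*48841) = sqrt(339849 + 175827600) = sqrt(176167449) = 3*sqrt(19574161)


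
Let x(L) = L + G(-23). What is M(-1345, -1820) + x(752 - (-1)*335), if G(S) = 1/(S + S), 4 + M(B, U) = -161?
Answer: 42411/46 ≈ 921.98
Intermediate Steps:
M(B, U) = -165 (M(B, U) = -4 - 161 = -165)
G(S) = 1/(2*S)
x(L) = -1/46 + L (x(L) = L + (½)/(-23) = L + (½)*(-1/23) = L - 1/46 = -1/46 + L)
M(-1345, -1820) + x(752 - (-1)*335) = -165 + (-1/46 + (752 - (-1)*335)) = -165 + (-1/46 + (752 - 1*(-335))) = -165 + (-1/46 + (752 + 335)) = -165 + (-1/46 + 1087) = -165 + 50001/46 = 42411/46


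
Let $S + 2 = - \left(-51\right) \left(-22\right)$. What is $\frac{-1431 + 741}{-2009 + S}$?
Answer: $\frac{690}{3133} \approx 0.22024$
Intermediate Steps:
$S = -1124$ ($S = -2 - \left(-51\right) \left(-22\right) = -2 - 1122 = -1124$)
$\frac{-1431 + 741}{-2009 + S} = \frac{-1431 + 741}{-2009 - 1124} = - \frac{690}{-3133} = \left(-690\right) \left(- \frac{1}{3133}\right) = \frac{690}{3133}$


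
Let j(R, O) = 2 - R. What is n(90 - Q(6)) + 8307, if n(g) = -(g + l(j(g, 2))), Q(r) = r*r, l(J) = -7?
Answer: 8260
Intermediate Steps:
Q(r) = r²
n(g) = 7 - g (n(g) = -(g - 7) = -(-7 + g) = 7 - g)
n(90 - Q(6)) + 8307 = (7 - (90 - 1*6²)) + 8307 = (7 - (90 - 1*36)) + 8307 = (7 - (90 - 36)) + 8307 = (7 - 1*54) + 8307 = (7 - 54) + 8307 = -47 + 8307 = 8260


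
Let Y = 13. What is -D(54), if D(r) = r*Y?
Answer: -702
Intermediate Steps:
D(r) = 13*r (D(r) = r*13 = 13*r)
-D(54) = -13*54 = -1*702 = -702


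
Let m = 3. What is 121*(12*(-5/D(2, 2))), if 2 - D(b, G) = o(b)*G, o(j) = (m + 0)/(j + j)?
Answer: -14520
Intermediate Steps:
o(j) = 3/(2*j) (o(j) = (3 + 0)/(j + j) = 3/((2*j)) = 3*(1/(2*j)) = 3/(2*j))
D(b, G) = 2 - 3*G/(2*b) (D(b, G) = 2 - 3/(2*b)*G = 2 - 3*G/(2*b))
121*(12*(-5/D(2, 2))) = 121*(12*(-5/(2 - 3/2*2/2))) = 121*(12*(-5/(2 - 3/2*2*1/2))) = 121*(12*(-5/(2 - 3/2))) = 121*(12*(-5/1/2)) = 121*(12*(-5*2)) = 121*(12*(-10)) = 121*(-120) = -14520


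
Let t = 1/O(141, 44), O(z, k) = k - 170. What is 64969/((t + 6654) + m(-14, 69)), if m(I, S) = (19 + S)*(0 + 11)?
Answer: 8186094/960371 ≈ 8.5239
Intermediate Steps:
m(I, S) = 209 + 11*S (m(I, S) = (19 + S)*11 = 209 + 11*S)
O(z, k) = -170 + k
t = -1/126 (t = 1/(-170 + 44) = 1/(-126) = -1/126 ≈ -0.0079365)
64969/((t + 6654) + m(-14, 69)) = 64969/((-1/126 + 6654) + (209 + 11*69)) = 64969/(838403/126 + (209 + 759)) = 64969/(838403/126 + 968) = 64969/(960371/126) = 64969*(126/960371) = 8186094/960371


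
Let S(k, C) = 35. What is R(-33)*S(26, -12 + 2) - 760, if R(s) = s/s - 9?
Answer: -1040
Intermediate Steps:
R(s) = -8 (R(s) = 1 - 9 = -8)
R(-33)*S(26, -12 + 2) - 760 = -8*35 - 760 = -280 - 760 = -1040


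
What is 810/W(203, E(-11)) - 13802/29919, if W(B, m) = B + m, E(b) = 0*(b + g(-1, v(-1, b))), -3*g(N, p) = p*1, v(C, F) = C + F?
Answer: 21432584/6073557 ≈ 3.5288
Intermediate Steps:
g(N, p) = -p/3
E(b) = 0 (E(b) = 0*(b - (-1 + b)/3) = 0*(b + (1/3 - b/3)) = 0*(1/3 + 2*b/3) = 0)
810/W(203, E(-11)) - 13802/29919 = 810/(203 + 0) - 13802/29919 = 810/203 - 13802*1/29919 = 810*(1/203) - 13802/29919 = 810/203 - 13802/29919 = 21432584/6073557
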